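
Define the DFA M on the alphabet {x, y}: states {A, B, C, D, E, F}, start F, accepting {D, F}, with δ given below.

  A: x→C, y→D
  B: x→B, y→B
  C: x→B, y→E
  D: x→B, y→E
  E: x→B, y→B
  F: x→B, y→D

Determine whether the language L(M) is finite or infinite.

The useful states (reachable from F and able to reach an accepting state) are {D, F}.
Restricted to these states the transition graph has no cycle, so every accepting path has bounded length and L is finite.

finite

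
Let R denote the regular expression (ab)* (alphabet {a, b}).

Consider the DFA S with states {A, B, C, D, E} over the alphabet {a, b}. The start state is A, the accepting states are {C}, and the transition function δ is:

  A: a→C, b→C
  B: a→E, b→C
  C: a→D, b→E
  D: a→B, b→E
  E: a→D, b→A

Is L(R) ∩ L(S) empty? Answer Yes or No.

Converting the expression R to a DFA (subset construction, then merging equivalent states) gives the minimal DFA with states {r0, r1, r2}, start state r0, accepting states {r0} and transitions r0: a→r1, b→r2; r1: a→r2, b→r0; r2: a→r2, b→r2.
Exploring the product automaton R × S from the start pair (r0, A), following both machines on each input symbol, reaches 9 state pairs: (r0, A), (r1, C), (r2, C), (r2, D), (r0, E), (r2, E), (r2, B), (r1, D), (r2, A).
R accepts in {r0} and S accepts in {C}; no reachable pair has both components accepting, so no string drives both machines to acceptance simultaneously and L(R) ∩ L(S) = ∅.
So no string is accepted by both, and the intersection is empty.

Yes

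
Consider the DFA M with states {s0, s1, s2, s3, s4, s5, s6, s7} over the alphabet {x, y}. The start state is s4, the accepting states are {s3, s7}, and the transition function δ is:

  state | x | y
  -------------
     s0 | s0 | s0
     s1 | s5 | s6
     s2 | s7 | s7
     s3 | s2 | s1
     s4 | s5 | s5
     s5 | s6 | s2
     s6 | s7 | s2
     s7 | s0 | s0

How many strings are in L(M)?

10

The useful subgraph on states {s2, s4, s5, s6, s7} is acyclic, so L(M) is finite; the longest accepting path visits 5 useful states, giving maximum string length 4.
Counting accepting paths from s4 by length: 6 of length 3, 4 of length 4. Total 10.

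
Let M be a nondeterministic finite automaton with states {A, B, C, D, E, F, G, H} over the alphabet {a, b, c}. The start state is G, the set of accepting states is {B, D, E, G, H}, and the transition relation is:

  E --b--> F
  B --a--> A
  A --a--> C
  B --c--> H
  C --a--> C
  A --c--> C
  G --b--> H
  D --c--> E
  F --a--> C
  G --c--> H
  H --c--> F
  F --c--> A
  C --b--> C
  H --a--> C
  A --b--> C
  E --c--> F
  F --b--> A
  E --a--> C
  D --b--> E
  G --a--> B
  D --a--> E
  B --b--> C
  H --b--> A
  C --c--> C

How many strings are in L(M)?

The useful subgraph on states {B, G, H} is acyclic, so L(M) is finite; the longest accepting path visits 3 useful states, giving maximum string length 2.
Counting accepting paths from G by length: 1 of length 0, 3 of length 1, 1 of length 2. Total 5.

5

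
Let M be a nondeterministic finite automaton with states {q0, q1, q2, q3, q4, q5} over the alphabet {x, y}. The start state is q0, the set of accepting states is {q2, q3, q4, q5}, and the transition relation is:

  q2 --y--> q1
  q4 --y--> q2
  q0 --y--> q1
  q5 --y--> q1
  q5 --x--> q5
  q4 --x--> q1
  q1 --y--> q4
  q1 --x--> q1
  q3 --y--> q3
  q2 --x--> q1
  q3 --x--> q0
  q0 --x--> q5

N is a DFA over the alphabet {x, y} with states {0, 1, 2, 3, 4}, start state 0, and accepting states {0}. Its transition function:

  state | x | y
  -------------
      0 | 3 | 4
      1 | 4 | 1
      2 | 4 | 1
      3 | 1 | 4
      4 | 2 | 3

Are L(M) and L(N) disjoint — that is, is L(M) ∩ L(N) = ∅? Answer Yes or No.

Yes

Exploring the product automaton M × N from the start pair (q0, 0), following both machines on each input symbol, reaches 15 state pairs: (q0, 0), (q5, 3), (q1, 4), (q5, 1), (q1, 2), (q4, 3), (q5, 4), (q1, 1), (q4, 1), (q2, 4), (q5, 2), (q1, 3), (q2, 1), (q4, 4), (q2, 3).
M accepts in {q2, q3, q4, q5} and N accepts in {0}; no reachable pair has both components accepting, so no string drives both machines to acceptance simultaneously and L(M) ∩ L(N) = ∅.
So no string is accepted by both, and the intersection is empty.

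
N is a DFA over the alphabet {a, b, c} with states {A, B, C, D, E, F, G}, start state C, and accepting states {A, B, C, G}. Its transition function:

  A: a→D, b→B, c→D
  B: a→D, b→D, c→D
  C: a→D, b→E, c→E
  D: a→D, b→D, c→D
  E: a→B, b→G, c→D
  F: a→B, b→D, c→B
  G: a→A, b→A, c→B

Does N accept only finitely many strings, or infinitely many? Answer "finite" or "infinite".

finite

The useful states (reachable from C and able to reach an accepting state) are {A, B, C, E, G}.
Restricted to these states the transition graph has no cycle, so every accepting path has bounded length and L is finite.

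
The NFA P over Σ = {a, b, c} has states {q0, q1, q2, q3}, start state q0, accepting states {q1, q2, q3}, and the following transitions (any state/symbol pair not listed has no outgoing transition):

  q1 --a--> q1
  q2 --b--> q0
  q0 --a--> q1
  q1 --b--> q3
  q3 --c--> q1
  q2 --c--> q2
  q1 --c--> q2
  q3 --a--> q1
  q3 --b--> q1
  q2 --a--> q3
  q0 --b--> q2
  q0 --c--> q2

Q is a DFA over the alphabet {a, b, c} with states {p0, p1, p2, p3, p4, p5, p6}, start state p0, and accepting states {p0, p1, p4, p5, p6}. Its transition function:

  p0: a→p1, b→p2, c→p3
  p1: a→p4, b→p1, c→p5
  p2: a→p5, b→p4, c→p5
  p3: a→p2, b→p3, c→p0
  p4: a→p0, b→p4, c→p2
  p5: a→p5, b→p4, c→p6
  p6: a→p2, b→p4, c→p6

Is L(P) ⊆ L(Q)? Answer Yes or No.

No

The string b is in L(P) but not in L(Q).
So L(P) ⊄ L(Q).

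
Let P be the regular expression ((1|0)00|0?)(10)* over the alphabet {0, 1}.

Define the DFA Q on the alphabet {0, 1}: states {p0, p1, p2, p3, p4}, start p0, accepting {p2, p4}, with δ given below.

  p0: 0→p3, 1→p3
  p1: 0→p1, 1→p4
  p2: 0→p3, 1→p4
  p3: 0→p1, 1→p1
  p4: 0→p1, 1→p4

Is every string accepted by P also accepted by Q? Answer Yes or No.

No

The empty string ε is in L(P) but not in L(Q).
So L(P) ⊄ L(Q).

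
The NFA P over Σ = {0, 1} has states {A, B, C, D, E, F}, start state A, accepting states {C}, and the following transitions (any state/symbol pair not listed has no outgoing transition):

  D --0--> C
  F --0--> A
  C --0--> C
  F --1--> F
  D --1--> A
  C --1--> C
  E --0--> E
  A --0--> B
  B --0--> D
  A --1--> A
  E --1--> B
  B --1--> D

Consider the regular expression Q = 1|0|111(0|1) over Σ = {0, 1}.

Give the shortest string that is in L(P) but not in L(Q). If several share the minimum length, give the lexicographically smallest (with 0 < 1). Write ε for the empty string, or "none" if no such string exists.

000

The string 000 is accepted by P but not by Q.
No shorter string lies in the difference, and 000 is the lexicographically first length-3 string in L(P) \ L(Q).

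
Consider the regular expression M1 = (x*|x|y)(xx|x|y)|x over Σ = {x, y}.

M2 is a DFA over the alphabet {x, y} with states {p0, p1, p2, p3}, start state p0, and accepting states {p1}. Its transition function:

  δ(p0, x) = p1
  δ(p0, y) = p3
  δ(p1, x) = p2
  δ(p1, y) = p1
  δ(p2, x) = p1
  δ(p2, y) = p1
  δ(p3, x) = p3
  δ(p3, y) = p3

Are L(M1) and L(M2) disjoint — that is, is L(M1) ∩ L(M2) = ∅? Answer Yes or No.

No

The string x is accepted by both M1 and M2.
Hence L(M1) ∩ L(M2) ≠ ∅.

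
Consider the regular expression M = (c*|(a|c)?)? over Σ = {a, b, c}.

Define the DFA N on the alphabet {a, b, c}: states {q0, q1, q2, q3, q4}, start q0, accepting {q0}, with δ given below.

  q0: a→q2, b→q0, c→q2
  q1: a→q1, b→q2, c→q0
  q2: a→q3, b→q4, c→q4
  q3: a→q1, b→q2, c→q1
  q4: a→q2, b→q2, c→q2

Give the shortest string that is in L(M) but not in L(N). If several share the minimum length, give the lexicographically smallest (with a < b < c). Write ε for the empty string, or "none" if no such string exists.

The string a is accepted by M but not by N.
No shorter string lies in the difference, and a is the lexicographically first length-1 string in L(M) \ L(N).

a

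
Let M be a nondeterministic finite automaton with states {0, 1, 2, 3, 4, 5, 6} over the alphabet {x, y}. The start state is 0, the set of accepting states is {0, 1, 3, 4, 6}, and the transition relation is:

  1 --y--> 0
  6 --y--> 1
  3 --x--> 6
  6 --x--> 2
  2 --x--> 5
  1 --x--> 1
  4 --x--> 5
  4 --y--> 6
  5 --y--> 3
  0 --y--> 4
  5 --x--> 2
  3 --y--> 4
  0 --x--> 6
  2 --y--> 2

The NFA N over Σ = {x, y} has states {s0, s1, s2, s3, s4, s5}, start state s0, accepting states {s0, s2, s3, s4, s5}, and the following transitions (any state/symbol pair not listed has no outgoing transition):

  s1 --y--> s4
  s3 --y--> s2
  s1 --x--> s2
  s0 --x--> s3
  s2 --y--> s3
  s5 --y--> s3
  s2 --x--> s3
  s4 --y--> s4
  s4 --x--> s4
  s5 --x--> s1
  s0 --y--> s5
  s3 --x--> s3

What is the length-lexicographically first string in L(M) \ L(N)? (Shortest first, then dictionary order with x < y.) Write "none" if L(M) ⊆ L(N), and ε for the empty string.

none

Exploring the product automaton M × N from the start pair (0, s0), following both machines on each input symbol, reaches 22 state pairs: (0, s0), (6, s3), (4, s5), (2, s3), (1, s2), (5, s1), (5, s3), (2, s2), (1, s3), (0, s3), (3, s4), (3, s2), (0, s2), (4, s2), (6, s4), (4, s4), (4, s3), (2, s4), (1, s4), (5, s4), (6, s2), (0, s4).
M accepts in {0, 1, 3, 4, 6} and N accepts in {s0, s2, s3, s4, s5}. The reachable pairs whose M-component is accepting are (0, s0), (6, s3), (4, s5), (1, s2), (1, s3), (0, s3), (3, s4), (3, s2), (0, s2), (4, s2), (6, s4), (4, s4), (4, s3), (1, s4), (6, s2), (0, s4); in each of them the N-component is accepting too, so the product for L(M) \ L(N) (M-component accepting, N-component rejecting) has no reachable accepting pair and the difference is empty.
So every string accepted by M is also accepted by N: L(M) \ L(N) = ∅ and there is no such string.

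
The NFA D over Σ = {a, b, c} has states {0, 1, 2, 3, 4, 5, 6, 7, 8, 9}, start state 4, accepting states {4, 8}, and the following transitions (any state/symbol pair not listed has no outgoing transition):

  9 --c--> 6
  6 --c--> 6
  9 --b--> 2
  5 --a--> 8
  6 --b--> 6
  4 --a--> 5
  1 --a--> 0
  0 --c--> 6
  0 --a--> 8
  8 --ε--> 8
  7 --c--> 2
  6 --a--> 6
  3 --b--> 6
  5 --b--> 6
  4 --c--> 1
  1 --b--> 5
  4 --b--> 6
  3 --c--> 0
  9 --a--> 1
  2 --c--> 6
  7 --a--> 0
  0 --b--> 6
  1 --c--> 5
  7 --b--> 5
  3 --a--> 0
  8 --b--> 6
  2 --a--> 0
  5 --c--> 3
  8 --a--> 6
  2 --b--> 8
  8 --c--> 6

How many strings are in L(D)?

The useful subgraph on states {0, 1, 3, 4, 5, 8} is acyclic, so L(D) is finite; the longest accepting path visits 6 useful states, giving maximum string length 5.
Counting accepting paths from 4 by length: 1 of length 0, 1 of length 2, 3 of length 3, 2 of length 4, 4 of length 5. Total 11.

11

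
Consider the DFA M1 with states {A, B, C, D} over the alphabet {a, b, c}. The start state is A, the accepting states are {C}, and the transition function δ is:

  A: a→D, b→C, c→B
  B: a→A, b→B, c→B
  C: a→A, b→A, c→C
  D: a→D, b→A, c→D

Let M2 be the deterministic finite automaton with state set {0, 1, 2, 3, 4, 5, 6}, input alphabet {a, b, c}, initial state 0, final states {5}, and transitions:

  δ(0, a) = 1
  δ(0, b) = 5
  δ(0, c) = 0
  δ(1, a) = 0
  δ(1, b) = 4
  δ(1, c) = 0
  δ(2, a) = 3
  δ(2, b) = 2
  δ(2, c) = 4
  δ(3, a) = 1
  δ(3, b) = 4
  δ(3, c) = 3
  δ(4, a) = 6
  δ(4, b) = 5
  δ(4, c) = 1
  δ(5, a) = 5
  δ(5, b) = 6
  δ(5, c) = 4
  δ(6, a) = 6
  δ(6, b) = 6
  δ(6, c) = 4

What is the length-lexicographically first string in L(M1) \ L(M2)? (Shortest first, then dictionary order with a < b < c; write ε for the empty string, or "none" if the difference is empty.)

bc

The string bc is accepted by M1 but not by M2.
No shorter string lies in the difference, and bc is the lexicographically first length-2 string in L(M1) \ L(M2).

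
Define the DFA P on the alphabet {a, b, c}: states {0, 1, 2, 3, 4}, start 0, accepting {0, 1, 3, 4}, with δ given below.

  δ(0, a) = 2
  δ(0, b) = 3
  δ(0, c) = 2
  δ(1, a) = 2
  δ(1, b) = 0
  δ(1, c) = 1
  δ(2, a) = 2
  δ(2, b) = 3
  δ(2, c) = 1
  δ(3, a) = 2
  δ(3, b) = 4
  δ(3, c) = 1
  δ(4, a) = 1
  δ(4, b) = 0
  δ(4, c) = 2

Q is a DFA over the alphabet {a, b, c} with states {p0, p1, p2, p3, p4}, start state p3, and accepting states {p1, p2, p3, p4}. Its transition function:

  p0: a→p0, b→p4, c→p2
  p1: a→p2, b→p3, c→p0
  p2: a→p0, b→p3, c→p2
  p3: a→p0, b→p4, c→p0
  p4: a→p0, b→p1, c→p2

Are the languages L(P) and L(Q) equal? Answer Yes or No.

Yes

Exploring the product automaton P × Q from the start pair (0, p3), following both machines on each input symbol, reaches 5 state pairs: (0, p3), (2, p0), (3, p4), (1, p2), (4, p1).
P accepts in {0, 1, 3, 4} and Q accepts in {p1, p2, p3, p4}. In every reachable pair the two components are either both accepting — (0, p3), (3, p4), (1, p2), (4, p1) — or both non-accepting, so no string is accepted by exactly one of the machines: L(P) \ L(Q) and L(Q) \ L(P) are both empty.
Hence every string is accepted by P iff it is accepted by Q, and the two languages coincide.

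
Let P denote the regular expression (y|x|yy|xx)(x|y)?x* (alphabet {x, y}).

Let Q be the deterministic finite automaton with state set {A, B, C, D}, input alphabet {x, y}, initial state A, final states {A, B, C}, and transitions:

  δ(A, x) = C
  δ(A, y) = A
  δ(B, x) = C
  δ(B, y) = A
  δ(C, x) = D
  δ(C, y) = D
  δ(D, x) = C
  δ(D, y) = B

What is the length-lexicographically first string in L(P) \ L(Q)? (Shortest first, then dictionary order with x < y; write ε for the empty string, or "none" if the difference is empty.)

xx

The string xx is accepted by P but not by Q.
No shorter string lies in the difference, and xx is the lexicographically first length-2 string in L(P) \ L(Q).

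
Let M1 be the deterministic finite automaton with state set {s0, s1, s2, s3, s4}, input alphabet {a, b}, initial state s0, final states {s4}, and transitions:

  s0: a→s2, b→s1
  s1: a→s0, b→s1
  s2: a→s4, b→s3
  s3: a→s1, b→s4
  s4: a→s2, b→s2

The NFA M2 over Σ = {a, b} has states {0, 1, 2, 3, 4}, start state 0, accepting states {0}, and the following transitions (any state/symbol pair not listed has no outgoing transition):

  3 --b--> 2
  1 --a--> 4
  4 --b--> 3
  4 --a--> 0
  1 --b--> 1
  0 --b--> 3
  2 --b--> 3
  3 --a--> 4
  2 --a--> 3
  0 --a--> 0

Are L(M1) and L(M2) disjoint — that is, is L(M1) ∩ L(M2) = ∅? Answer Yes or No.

The string aa is accepted by both M1 and M2.
Hence L(M1) ∩ L(M2) ≠ ∅.

No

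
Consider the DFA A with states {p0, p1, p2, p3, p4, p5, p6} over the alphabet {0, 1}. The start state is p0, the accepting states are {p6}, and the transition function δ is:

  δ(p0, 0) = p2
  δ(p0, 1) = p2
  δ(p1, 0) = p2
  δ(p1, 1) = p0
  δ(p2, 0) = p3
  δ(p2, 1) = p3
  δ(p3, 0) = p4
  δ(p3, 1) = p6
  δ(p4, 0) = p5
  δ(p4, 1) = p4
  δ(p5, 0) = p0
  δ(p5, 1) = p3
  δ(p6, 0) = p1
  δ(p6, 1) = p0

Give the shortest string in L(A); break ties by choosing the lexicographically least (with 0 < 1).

A breadth-first search from p0 reaches an accepting state first via the path p0 → p2 → p3 → p6 on input 001.
No string of length < 3 is accepted (BFS exhausts all shorter strings without reaching an accepting state), and 001 is the lexicographically least accepting string of length 3.

001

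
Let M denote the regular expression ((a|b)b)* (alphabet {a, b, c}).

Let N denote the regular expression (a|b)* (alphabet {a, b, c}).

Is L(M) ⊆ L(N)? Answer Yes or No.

Converting the expression M to a DFA (subset construction, then merging equivalent states) gives the minimal DFA with states {m0, m1, m2}, start state m0, accepting states {m0} and transitions m0: a→m1, b→m1, c→m2; m1: a→m2, b→m0, c→m2; m2: a→m2, b→m2, c→m2.
Converting the expression N to a DFA (subset construction, then merging equivalent states) gives the minimal DFA with states {n0, n1}, start state n0, accepting states {n0} and transitions n0: a→n0, b→n0, c→n1; n1: a→n1, b→n1, c→n1.
Exploring the product automaton M × N from the start pair (m0, n0), following both machines on each input symbol, reaches 4 state pairs: (m0, n0), (m1, n0), (m2, n1), (m2, n0).
M accepts in {m0} and N accepts in {n0}. The reachable pairs whose M-component is accepting are (m0, n0); in each of them the N-component is accepting too, so the product for L(M) \ L(N) (M-component accepting, N-component rejecting) has no reachable accepting pair and the difference is empty.
Hence every string in L(M) is also in L(N).

Yes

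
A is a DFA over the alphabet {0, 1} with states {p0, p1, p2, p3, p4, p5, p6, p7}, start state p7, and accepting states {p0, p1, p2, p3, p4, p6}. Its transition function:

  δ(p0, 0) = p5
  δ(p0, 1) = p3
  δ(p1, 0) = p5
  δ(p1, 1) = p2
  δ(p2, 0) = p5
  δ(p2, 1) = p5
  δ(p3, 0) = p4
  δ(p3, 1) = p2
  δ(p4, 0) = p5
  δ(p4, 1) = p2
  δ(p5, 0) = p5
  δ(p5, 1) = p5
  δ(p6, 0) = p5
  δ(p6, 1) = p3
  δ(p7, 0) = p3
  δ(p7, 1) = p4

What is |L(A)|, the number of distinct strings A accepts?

The useful subgraph on states {p2, p3, p4, p7} is acyclic, so L(A) is finite; the longest accepting path visits 4 useful states, giving maximum string length 3.
Counting accepting paths from p7 by length: 2 of length 1, 3 of length 2, 1 of length 3. Total 6.

6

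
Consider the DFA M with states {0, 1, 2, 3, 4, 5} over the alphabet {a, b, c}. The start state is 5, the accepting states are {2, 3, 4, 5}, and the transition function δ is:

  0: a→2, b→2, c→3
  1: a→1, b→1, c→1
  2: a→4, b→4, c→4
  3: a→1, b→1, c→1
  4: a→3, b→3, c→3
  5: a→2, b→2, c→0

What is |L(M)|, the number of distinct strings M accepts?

54

The useful subgraph on states {0, 2, 3, 4, 5} is acyclic, so L(M) is finite; the longest accepting path visits 5 useful states, giving maximum string length 4.
Counting accepting paths from 5 by length: 1 of length 0, 2 of length 1, 9 of length 2, 24 of length 3, 18 of length 4. Total 54.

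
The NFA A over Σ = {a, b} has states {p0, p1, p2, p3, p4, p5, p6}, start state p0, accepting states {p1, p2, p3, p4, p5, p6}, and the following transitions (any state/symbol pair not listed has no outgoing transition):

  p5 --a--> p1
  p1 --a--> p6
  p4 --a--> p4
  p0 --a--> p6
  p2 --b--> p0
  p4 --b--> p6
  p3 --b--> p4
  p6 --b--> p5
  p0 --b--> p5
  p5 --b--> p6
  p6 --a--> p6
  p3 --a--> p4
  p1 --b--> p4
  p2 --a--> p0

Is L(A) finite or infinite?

infinite

State p4 is reachable from the start and can reach an accepting state, and it lies on the cycle p4 → p4.
Traversing that cycle any number of times yields accepted strings of unbounded length, so the language is infinite.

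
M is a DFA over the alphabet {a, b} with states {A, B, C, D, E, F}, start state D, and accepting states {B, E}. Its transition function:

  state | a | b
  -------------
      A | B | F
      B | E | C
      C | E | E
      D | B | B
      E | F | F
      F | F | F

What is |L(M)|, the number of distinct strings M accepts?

The useful subgraph on states {B, C, D, E} is acyclic, so L(M) is finite; the longest accepting path visits 4 useful states, giving maximum string length 3.
Counting accepting paths from D by length: 2 of length 1, 2 of length 2, 4 of length 3. Total 8.

8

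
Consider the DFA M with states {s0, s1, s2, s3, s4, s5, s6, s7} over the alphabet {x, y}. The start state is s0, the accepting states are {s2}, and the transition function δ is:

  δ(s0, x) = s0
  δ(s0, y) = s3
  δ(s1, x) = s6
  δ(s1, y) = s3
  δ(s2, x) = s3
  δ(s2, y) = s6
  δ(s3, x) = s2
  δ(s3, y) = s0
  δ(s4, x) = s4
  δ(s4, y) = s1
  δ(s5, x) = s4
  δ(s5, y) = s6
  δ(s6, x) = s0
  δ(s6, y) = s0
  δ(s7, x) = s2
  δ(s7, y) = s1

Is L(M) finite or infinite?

State s0 is reachable from the start and can reach an accepting state, and it lies on the cycle s0 → s0.
Traversing that cycle any number of times yields accepted strings of unbounded length, so the language is infinite.

infinite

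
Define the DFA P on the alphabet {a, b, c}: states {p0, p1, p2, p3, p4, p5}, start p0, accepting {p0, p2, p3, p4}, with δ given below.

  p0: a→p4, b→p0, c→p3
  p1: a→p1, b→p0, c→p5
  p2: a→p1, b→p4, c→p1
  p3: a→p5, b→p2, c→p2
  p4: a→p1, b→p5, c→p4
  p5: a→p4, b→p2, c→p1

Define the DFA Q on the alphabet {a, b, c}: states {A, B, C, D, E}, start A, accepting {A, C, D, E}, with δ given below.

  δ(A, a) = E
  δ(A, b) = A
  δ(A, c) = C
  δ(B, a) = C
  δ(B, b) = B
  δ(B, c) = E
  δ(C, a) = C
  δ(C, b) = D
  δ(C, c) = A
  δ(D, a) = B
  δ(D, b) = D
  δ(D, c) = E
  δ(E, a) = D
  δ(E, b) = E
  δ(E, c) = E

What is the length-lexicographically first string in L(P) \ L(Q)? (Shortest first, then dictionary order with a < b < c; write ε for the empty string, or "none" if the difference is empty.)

The string aaab is accepted by P but not by Q.
No shorter string lies in the difference, and aaab is the lexicographically first length-4 string in L(P) \ L(Q).

aaab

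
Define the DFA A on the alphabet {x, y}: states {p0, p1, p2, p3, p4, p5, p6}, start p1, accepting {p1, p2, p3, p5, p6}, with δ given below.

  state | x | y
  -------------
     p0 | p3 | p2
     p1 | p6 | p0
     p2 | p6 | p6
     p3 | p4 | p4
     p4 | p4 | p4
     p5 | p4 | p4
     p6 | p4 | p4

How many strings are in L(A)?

6

The useful subgraph on states {p0, p1, p2, p3, p6} is acyclic, so L(A) is finite; the longest accepting path visits 4 useful states, giving maximum string length 3.
Counting accepting paths from p1 by length: 1 of length 0, 1 of length 1, 2 of length 2, 2 of length 3. Total 6.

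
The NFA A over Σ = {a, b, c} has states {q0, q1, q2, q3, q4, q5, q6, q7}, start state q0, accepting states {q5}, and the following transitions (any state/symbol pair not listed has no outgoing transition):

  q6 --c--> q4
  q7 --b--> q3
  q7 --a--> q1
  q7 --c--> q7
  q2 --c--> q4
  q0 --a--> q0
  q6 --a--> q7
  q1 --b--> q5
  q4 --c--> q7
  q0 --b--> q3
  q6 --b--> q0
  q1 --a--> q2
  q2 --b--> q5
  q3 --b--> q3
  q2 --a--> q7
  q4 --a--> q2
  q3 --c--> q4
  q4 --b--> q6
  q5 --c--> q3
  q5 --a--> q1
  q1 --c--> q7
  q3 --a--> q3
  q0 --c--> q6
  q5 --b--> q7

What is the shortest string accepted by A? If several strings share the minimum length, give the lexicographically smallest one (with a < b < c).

A breadth-first search from q0 reaches an accepting state first via the path q0 → q3 → q4 → q2 → q5 on input bcab.
No string of length < 4 is accepted (BFS exhausts all shorter strings without reaching an accepting state), and bcab is the lexicographically least accepting string of length 4.

bcab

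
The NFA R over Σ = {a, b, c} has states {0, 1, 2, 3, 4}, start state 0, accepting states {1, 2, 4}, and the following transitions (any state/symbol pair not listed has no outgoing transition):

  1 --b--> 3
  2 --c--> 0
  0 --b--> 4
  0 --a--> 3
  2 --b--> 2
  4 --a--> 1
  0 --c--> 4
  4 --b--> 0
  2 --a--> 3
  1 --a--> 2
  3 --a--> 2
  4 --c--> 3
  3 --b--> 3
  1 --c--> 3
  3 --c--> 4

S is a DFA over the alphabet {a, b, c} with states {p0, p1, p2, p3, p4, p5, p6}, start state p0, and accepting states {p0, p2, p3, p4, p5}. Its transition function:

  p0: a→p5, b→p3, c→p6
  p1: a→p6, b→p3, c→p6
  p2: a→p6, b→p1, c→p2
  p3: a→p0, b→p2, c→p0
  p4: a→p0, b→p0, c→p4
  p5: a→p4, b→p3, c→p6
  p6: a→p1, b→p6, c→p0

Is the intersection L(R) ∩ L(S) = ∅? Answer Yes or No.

The string b is accepted by both R and S.
Hence L(R) ∩ L(S) ≠ ∅.

No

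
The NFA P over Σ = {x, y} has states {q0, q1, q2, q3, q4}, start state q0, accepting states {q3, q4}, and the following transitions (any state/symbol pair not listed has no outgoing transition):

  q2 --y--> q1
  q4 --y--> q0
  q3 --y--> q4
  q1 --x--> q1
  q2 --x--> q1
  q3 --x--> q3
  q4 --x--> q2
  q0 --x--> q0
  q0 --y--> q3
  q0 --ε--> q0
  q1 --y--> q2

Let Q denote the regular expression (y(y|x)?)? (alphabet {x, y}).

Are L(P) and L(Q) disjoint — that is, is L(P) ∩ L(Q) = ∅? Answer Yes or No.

No

The string y is accepted by both P and Q.
Hence L(P) ∩ L(Q) ≠ ∅.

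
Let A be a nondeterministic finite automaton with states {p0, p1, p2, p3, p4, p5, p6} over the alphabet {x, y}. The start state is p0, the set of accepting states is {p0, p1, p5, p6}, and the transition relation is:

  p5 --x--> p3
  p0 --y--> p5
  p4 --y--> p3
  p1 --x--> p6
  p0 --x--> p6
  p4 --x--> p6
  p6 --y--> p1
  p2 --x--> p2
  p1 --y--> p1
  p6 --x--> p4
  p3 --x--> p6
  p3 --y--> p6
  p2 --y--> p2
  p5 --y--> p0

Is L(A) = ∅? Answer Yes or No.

The empty string ε is accepted: the run p0 ends in the accepting state p0.
Since at least one string is accepted, L(A) is not empty.

No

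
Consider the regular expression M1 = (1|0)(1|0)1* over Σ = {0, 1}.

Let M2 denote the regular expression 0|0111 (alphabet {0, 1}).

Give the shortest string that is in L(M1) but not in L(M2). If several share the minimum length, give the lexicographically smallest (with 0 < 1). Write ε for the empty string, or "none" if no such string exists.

The string 00 is accepted by M1 but not by M2.
No shorter string lies in the difference, and 00 is the lexicographically first length-2 string in L(M1) \ L(M2).

00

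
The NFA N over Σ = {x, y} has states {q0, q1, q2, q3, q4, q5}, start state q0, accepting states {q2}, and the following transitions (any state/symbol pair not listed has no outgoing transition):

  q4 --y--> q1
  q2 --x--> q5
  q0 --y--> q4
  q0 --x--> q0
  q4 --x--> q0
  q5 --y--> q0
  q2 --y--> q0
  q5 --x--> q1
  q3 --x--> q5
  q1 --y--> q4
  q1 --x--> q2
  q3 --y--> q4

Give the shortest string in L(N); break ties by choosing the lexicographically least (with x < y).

A breadth-first search from q0 reaches an accepting state first via the path q0 → q4 → q1 → q2 on input yyx.
No string of length < 3 is accepted (BFS exhausts all shorter strings without reaching an accepting state), and yyx is the lexicographically least accepting string of length 3.

yyx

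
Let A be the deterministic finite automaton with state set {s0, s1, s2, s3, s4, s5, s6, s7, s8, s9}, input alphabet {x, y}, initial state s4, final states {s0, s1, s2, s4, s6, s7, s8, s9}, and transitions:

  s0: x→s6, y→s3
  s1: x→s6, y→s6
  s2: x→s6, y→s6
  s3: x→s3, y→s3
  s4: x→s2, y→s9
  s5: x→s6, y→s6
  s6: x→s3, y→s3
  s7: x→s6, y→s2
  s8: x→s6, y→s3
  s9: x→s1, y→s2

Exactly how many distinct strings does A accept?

11

The useful subgraph on states {s1, s2, s4, s6, s9} is acyclic, so L(A) is finite; the longest accepting path visits 4 useful states, giving maximum string length 3.
Counting accepting paths from s4 by length: 1 of length 0, 2 of length 1, 4 of length 2, 4 of length 3. Total 11.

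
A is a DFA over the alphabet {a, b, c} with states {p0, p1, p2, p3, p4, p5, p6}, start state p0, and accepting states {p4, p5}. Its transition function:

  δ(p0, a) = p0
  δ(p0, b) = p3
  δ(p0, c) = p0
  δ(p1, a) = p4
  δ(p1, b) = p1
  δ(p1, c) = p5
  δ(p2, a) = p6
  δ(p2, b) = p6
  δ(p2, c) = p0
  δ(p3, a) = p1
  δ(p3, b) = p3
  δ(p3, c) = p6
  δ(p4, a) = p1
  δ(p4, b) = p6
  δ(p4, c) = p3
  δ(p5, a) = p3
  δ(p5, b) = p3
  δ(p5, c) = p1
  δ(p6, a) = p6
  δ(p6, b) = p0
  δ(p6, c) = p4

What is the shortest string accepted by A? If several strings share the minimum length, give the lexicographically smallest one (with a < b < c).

A breadth-first search from p0 reaches an accepting state first via the path p0 → p3 → p1 → p4 on input baa.
No string of length < 3 is accepted (BFS exhausts all shorter strings without reaching an accepting state), and baa is the lexicographically least accepting string of length 3.

baa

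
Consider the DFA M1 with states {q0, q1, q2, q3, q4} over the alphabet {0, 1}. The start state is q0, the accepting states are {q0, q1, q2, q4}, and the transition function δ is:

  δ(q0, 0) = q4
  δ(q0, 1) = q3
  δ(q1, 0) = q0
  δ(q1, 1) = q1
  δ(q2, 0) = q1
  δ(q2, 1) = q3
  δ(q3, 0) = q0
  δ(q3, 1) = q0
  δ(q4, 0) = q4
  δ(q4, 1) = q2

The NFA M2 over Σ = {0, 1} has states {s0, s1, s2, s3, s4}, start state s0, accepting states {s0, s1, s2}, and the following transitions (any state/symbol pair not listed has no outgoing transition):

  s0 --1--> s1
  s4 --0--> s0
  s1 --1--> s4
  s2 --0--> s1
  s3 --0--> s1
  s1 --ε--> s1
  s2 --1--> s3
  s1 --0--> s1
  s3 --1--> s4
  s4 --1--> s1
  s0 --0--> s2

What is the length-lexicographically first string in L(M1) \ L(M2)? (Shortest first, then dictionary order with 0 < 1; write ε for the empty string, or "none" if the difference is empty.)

The string 01 is accepted by M1 but not by M2.
No shorter string lies in the difference, and 01 is the lexicographically first length-2 string in L(M1) \ L(M2).

01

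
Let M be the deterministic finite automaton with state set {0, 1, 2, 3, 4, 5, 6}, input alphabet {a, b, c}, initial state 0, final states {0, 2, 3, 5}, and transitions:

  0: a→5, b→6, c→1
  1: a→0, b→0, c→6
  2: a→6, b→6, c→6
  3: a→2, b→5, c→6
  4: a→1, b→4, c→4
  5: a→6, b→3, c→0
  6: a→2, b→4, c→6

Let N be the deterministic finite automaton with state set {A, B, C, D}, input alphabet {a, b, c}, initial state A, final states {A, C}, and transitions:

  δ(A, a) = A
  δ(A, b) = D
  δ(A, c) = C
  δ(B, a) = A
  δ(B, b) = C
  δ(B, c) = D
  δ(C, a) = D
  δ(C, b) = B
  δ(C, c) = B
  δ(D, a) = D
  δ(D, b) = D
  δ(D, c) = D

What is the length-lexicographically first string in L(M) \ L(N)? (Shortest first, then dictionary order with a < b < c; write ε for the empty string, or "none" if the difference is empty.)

The string ab is accepted by M but not by N.
No shorter string lies in the difference, and ab is the lexicographically first length-2 string in L(M) \ L(N).

ab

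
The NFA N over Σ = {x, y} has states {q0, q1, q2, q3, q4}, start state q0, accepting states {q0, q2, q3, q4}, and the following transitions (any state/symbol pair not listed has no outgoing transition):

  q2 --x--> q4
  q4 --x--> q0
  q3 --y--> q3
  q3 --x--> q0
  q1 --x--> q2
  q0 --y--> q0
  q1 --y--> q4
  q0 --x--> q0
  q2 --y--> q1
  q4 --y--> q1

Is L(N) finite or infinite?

infinite

State q0 is reachable from the start and can reach an accepting state, and it lies on the cycle q0 → q0.
Traversing that cycle any number of times yields accepted strings of unbounded length, so the language is infinite.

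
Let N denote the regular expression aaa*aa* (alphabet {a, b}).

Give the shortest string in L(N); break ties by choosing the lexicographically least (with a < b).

aaa

By inspection of the expression, no string of length less than 3 matches, and aaa is the lexicographically first match of length 3.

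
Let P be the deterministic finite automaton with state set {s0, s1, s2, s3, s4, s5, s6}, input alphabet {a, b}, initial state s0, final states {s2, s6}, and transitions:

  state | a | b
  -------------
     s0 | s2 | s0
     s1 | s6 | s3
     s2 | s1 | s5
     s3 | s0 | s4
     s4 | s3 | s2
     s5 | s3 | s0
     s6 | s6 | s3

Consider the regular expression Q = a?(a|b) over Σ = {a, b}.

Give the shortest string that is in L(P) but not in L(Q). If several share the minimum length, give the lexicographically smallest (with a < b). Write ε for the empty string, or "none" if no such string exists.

The string ba is accepted by P but not by Q.
No shorter string lies in the difference, and ba is the lexicographically first length-2 string in L(P) \ L(Q).

ba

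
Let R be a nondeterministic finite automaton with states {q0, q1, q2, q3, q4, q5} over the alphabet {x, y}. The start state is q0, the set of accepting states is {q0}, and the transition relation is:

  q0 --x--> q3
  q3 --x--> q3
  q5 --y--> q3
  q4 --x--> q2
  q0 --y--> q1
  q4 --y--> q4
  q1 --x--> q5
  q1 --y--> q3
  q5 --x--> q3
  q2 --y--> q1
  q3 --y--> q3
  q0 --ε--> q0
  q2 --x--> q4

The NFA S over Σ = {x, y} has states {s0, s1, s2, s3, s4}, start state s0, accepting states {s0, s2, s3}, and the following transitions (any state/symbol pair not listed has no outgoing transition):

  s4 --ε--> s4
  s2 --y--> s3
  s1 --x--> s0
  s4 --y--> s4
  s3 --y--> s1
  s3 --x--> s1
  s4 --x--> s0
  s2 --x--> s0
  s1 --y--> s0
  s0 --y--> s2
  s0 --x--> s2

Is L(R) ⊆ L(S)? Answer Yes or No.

Yes

Exploring the product automaton R × S from the start pair (q0, s0), following both machines on each input symbol, reaches 7 state pairs: (q0, s0), (q3, s2), (q1, s2), (q3, s0), (q3, s3), (q5, s0), (q3, s1).
R accepts in {q0} and S accepts in {s0, s2, s3}. The reachable pairs whose R-component is accepting are (q0, s0); in each of them the S-component is accepting too, so the product for L(R) \ L(S) (R-component accepting, S-component rejecting) has no reachable accepting pair and the difference is empty.
Hence every string in L(R) is also in L(S).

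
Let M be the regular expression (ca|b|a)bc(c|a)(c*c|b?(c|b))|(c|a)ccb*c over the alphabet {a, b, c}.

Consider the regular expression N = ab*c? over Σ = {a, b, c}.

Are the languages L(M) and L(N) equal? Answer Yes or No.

No

The string accc is accepted by M but rejected by N.
So L(M) ≠ L(N).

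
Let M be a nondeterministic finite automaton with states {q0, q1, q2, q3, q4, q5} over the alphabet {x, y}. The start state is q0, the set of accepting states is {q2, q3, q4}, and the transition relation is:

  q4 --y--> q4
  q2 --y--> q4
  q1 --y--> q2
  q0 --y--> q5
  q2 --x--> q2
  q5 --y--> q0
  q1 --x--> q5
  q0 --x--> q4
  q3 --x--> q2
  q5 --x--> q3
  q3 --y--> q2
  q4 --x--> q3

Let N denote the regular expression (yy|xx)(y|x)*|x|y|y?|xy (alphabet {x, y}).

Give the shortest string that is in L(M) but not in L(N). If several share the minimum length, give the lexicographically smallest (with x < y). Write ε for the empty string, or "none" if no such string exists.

yx

The string yx is accepted by M but not by N.
No shorter string lies in the difference, and yx is the lexicographically first length-2 string in L(M) \ L(N).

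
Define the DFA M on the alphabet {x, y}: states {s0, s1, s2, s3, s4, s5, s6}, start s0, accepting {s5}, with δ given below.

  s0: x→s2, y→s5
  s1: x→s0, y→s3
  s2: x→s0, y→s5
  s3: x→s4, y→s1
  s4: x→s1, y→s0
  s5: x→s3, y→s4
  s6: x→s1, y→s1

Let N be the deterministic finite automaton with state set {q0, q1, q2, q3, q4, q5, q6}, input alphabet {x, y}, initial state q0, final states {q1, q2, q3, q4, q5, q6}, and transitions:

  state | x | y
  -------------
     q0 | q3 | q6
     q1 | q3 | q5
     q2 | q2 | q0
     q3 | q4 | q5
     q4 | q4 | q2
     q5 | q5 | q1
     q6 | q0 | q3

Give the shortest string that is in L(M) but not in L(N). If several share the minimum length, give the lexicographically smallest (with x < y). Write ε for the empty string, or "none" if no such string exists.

yxyyxyy

The string yxyyxyy is accepted by M but not by N.
No shorter string lies in the difference, and yxyyxyy is the lexicographically first length-7 string in L(M) \ L(N).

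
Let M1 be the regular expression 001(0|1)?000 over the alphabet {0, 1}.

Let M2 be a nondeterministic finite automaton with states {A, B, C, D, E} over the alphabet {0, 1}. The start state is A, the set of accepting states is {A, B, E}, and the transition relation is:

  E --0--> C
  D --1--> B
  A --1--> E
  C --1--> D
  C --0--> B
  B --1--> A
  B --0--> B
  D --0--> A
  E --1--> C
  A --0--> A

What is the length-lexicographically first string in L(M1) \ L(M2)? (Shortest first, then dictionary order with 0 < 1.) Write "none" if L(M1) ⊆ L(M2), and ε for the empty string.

Converting the expression M1 to a DFA (subset construction, then merging equivalent states) gives the minimal DFA with states {r0, r1, r2, r3, r4, r5, r6, r7, r8, r9, r10, r11}, start state r0, accepting states {r9, r11} and transitions r0: 0→r1, 1→r2; r1: 0→r3, 1→r2; r2: 0→r2, 1→r2; r3: 0→r2, 1→r4; r4: 0→r5, 1→r6; r5: 0→r7, 1→r2; r6: 0→r8, 1→r2; r7: 0→r9, 1→r2; r8: 0→r10, 1→r2; r9: 0→r11, 1→r2; r10: 0→r11, 1→r2; r11: 0→r2, 1→r2.
Exploring the product automaton M1 × M2 from the start pair (r0, A), following both machines on each input symbol, reaches 16 state pairs: (r0, A), (r1, A), (r2, E), (r3, A), (r2, C), (r2, A), (r4, E), (r2, B), (r2, D), (r5, C), (r6, C), (r7, B), (r8, B), (r9, B), (r10, B), (r11, B).
M1 accepts in {r9, r11} and M2 accepts in {A, B, E}. The reachable pairs whose M1-component is accepting are (r9, B), (r11, B); in each of them the M2-component is accepting too, so the product for L(M1) \ L(M2) (M1-component accepting, M2-component rejecting) has no reachable accepting pair and the difference is empty.
So every string accepted by M1 is also accepted by M2: L(M1) \ L(M2) = ∅ and there is no such string.

none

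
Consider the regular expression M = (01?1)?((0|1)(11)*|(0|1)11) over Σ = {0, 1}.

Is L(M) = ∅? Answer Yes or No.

No

The string 0 matches the expression, so it belongs to L(M).
Since L(M) contains at least one string, it is not empty.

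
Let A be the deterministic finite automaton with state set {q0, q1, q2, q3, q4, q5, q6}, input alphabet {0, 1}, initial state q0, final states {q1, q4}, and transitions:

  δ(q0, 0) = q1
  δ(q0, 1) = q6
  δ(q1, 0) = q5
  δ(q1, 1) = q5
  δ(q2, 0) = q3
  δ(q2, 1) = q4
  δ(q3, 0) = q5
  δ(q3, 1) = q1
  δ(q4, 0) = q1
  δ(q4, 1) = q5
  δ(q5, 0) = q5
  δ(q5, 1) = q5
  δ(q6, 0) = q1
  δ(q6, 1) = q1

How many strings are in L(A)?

3

The useful subgraph on states {q0, q1, q6} is acyclic, so L(A) is finite; the longest accepting path visits 3 useful states, giving maximum string length 2.
Counting accepting paths from q0 by length: 1 of length 1, 2 of length 2. Total 3.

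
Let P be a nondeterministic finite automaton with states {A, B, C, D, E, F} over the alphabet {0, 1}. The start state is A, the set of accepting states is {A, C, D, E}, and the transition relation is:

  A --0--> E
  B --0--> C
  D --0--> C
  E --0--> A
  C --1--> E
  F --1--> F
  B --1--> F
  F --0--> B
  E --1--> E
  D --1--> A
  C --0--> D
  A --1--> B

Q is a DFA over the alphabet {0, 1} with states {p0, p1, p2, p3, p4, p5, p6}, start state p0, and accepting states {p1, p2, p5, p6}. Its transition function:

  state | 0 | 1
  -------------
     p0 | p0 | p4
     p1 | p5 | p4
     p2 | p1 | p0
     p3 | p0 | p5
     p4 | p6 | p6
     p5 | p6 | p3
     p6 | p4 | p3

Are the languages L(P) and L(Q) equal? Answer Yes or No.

The empty string ε is accepted by P but rejected by Q.
So L(P) ≠ L(Q).

No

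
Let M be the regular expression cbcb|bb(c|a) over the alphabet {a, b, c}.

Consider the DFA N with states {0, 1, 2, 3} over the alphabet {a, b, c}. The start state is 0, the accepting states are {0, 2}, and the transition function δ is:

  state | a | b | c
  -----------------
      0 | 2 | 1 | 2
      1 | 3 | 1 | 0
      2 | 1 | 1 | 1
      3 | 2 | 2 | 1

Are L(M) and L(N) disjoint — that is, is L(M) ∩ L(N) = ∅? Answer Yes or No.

The string bbc is accepted by both M and N.
Hence L(M) ∩ L(N) ≠ ∅.

No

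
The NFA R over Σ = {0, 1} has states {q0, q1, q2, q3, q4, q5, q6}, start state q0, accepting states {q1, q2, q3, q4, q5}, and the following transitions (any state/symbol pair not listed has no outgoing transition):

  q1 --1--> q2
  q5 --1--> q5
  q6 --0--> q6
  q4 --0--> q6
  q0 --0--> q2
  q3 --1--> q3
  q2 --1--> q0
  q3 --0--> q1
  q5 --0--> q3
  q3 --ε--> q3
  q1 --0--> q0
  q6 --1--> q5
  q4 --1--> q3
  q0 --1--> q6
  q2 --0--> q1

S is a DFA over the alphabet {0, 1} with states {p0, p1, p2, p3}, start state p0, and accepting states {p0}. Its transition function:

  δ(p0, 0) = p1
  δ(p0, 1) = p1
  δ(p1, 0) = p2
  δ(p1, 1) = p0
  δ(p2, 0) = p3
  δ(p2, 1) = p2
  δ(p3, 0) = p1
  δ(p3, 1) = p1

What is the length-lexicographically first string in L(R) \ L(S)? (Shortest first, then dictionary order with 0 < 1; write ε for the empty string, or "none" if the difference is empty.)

The string 0 is accepted by R but not by S.
No shorter string lies in the difference, and 0 is the lexicographically first length-1 string in L(R) \ L(S).

0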